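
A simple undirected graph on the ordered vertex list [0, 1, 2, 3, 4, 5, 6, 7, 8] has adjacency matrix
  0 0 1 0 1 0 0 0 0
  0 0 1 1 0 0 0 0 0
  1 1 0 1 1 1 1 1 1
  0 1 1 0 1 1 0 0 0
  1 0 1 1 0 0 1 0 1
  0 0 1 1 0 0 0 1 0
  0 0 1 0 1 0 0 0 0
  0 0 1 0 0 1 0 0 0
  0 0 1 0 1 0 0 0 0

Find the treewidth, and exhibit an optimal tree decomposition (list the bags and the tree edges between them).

Treewidth 2.
One optimal decomposition is:
Bags: B1 = {2, 4, 6}  B2 = {2, 3, 4}  B3 = {2, 3, 5}  B4 = {0, 2, 4}  B5 = {2, 4, 8}  B6 = {2, 5, 7}  B7 = {1, 2, 3}
Tree: B1–B2, B2–B3, B2–B4, B4–B5, B3–B6, B2–B7

The largest bag has 3 vertices, giving width 2; this decomposition certifies tw(G) ≤ 2. Conversely, {1, 2, 3} is a clique of size 3, and the vertices of any clique must share a bag in every tree decomposition; so some bag has ≥ 3 vertices and tw(G) ≥ 2. The upper and lower bounds meet at 2, so that is the treewidth.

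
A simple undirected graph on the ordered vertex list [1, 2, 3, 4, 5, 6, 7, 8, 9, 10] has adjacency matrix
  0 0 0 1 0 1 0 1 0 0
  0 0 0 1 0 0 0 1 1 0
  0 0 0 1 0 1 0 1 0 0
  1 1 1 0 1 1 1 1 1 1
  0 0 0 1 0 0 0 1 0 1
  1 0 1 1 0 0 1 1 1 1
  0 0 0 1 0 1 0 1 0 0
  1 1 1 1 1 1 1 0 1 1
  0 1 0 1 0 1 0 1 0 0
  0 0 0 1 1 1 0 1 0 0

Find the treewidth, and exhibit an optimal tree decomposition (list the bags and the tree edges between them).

The largest bag has 4 vertices, giving width 3; this decomposition certifies tw(G) ≤ 3. On the other hand G contains the 4-clique {2, 4, 8, 9}. A clique must lie in a single bag of any decomposition, so no decomposition can have width below 3. Combining the bounds, tw(G) = 3.

Treewidth 3.
One optimal decomposition is:
Bags: B1 = {4, 6, 8, 9}  B2 = {3, 4, 6, 8}  B3 = {2, 4, 8, 9}  B4 = {4, 6, 8, 10}  B5 = {4, 6, 7, 8}  B6 = {4, 5, 8, 10}  B7 = {1, 4, 6, 8}
Tree: B1–B2, B1–B3, B2–B4, B1–B5, B4–B6, B5–B7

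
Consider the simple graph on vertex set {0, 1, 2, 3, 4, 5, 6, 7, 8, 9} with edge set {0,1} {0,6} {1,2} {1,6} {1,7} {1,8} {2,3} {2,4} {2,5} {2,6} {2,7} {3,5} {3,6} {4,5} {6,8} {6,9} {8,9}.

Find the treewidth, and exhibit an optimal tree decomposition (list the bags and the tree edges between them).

Treewidth 2.
One optimal decomposition is:
Bags: B1 = {1, 6, 8}  B2 = {1, 2, 6}  B3 = {2, 3, 6}  B4 = {2, 3, 5}  B5 = {0, 1, 6}  B6 = {1, 2, 7}  B7 = {6, 8, 9}  B8 = {2, 4, 5}
Tree: B1–B2, B2–B3, B3–B4, B2–B5, B2–B6, B1–B7, B4–B8

Every bag has size at most 3, so the width is 3 − 1 = 2 and tw(G) ≤ 2. On the other hand G contains the 3-clique {0, 1, 6}. A clique must lie in a single bag of any decomposition, so no decomposition can have width below 2. Combining the bounds, tw(G) = 2.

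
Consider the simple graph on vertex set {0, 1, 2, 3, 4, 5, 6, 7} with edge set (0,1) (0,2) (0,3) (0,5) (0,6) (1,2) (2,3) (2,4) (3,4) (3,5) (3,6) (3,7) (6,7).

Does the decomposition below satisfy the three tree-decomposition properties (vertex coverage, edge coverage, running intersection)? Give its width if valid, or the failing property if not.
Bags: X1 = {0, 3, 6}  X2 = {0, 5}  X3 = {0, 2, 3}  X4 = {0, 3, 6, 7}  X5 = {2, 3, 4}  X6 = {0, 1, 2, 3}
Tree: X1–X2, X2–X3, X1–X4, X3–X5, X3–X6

No — edge (3,5) lies in no bag.

A tree decomposition must satisfy three properties: every vertex lies in some bag; for every edge, both endpoints lie together in some bag; and for every vertex, the bags containing it form a connected subtree. Here edge (3,5) lies in no bag, so the decomposition is invalid.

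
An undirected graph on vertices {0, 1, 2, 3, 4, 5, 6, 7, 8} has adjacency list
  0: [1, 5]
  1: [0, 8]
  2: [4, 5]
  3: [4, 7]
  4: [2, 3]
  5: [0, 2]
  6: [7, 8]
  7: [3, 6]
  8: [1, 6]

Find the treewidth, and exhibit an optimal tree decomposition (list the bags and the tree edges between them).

Treewidth 2.
One such decomposition:
Bags: B1 = {0, 1, 8}  B2 = {0, 5, 8}  B3 = {2, 5, 8}  B4 = {2, 4, 8}  B5 = {3, 4, 8}  B6 = {3, 7, 8}  B7 = {6, 7, 8}
Tree: B1–B2, B2–B3, B3–B4, B4–B5, B5–B6, B6–B7

Each bag holds 3 vertices, so the decomposition has width 2, which upper-bounds the treewidth. Since 8–1–0–5–2–4–3–7–6–8 is a cycle in G, G is not acyclic. Forests are exactly the graphs of treewidth ≤ 1, so tw(G) ≥ 2. Therefore the treewidth is 2.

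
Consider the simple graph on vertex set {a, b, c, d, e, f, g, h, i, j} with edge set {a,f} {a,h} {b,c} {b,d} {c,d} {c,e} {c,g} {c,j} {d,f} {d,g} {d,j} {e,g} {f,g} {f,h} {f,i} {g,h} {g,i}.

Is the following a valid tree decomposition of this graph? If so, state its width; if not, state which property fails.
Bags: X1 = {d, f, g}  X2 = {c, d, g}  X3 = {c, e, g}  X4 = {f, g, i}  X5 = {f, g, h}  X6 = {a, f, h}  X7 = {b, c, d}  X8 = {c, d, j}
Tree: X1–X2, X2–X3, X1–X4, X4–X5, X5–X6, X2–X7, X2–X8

Yes; width 2.

Vertex coverage: the bags together contain {a, b, c, d, e, f, g, h, i, j}, the full vertex set. Edge coverage: each edge of G has both endpoints in at least one bag. Running intersection: for every vertex, the bags containing it form a connected subtree. All three properties hold, so this is a valid tree decomposition of width max|bag| − 1 = 2, and hence tw(G) ≤ 2.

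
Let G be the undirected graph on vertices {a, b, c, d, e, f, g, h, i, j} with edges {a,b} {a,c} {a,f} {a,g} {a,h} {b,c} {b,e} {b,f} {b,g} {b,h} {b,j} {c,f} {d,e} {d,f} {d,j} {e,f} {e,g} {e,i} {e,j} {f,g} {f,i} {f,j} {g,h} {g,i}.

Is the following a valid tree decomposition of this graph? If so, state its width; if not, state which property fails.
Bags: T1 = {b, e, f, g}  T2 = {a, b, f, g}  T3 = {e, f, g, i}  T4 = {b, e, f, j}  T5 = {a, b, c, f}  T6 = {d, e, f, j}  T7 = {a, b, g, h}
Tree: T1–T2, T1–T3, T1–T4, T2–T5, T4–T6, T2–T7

Yes; width 3.

Checking the three conditions: (i) the bags cover all of {a, b, c, d, e, f, g, h, i, j}; (ii) for each edge, some bag contains both endpoints; (iii) the bags containing any fixed vertex form a subtree. All hold, so the decomposition is valid with width 4 − 1 = 3.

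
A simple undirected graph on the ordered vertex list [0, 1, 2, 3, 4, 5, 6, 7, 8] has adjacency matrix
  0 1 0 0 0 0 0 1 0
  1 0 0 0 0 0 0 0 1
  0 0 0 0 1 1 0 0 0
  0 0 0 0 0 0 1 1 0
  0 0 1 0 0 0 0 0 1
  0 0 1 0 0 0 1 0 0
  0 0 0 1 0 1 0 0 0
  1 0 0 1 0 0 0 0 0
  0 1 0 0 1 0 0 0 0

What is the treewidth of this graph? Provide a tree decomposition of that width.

Treewidth 2.
One optimal decomposition is:
Bags: B1 = {2, 4, 8}  B2 = {1, 2, 8}  B3 = {0, 1, 2}  B4 = {0, 2, 7}  B5 = {2, 3, 7}  B6 = {2, 3, 6}  B7 = {2, 5, 6}
Tree: B1–B2, B2–B3, B3–B4, B4–B5, B5–B6, B6–B7

Each bag holds 3 vertices, so the decomposition has width 2, which upper-bounds the treewidth. For the lower bound, G contains the cycle 2–4–8–1–0–7–3–6–5–2, so G is not a forest; only forests have treewidth ≤ 1, hence tw(G) ≥ 2. Therefore the treewidth is 2.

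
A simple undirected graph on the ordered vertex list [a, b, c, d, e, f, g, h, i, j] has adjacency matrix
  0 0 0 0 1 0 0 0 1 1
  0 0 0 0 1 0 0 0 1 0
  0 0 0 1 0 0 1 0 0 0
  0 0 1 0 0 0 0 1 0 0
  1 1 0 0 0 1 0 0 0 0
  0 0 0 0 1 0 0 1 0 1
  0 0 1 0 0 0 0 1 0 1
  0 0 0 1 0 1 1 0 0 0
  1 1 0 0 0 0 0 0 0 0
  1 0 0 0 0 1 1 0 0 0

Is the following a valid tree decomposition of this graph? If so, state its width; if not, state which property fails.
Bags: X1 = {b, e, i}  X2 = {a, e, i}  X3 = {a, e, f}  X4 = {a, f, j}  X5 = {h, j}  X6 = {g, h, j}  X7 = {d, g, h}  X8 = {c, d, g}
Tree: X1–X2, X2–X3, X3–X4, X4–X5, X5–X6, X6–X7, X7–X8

A tree decomposition must satisfy three properties: every vertex lies in some bag; for every edge, both endpoints lie together in some bag; and for every vertex, the bags containing it form a connected subtree. Here edge (f,h) lies in no bag, so the decomposition is invalid.

No — edge (f,h) lies in no bag.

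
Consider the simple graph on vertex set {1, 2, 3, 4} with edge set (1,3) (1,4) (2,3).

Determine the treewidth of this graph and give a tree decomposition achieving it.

Treewidth 1.
Bags: B1 = {1, 4}  B2 = {1, 3}  B3 = {2, 3}
Tree: B1–B2, B2–B3

Each bag holds 2 vertices, so the decomposition has width 1, which upper-bounds the treewidth. Any graph with an edge has treewidth ≥ 1, and G has the edge 4–1. The upper and lower bounds meet at 1, so that is the treewidth.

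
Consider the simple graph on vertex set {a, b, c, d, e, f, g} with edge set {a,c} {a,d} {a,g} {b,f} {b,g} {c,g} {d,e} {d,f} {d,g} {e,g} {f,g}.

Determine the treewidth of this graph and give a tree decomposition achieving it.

Each bag holds 3 vertices, so the decomposition has width 2, which upper-bounds the treewidth. For the lower bound, the 3 vertices {d, e, g} are pairwise adjacent, and any tree decomposition puts a clique entirely inside one bag — forcing width ≥ 2. Hence tw(G) = 2 exactly.

Treewidth 2.
One optimal decomposition is:
Bags: B1 = {b, f, g}  B2 = {d, f, g}  B3 = {d, e, g}  B4 = {a, d, g}  B5 = {a, c, g}
Tree: B1–B2, B2–B3, B2–B4, B4–B5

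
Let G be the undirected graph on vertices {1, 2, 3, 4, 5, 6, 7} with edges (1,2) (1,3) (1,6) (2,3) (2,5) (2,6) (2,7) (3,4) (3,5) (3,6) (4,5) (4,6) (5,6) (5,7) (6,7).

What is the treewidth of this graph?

3

A width-3 tree decomposition is:
Bags: B1 = {2, 3, 5, 6}  B2 = {1, 2, 3, 6}  B3 = {3, 4, 5, 6}  B4 = {2, 5, 6, 7}
Tree: B1–B2, B1–B3, B1–B4
Every bag has size at most 4, so the width is 4 − 1 = 3 and tw(G) ≤ 3. For the lower bound, the 4 vertices {1, 2, 3, 6} are pairwise adjacent, and any tree decomposition puts a clique entirely inside one bag — forcing width ≥ 3. Therefore the treewidth is 3.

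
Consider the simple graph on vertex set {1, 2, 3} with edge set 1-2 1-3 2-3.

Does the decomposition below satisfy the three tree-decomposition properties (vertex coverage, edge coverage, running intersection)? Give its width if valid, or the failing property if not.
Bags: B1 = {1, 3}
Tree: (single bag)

A tree decomposition must satisfy three properties: every vertex lies in some bag; for every edge, both endpoints lie together in some bag; and for every vertex, the bags containing it form a connected subtree. Here vertex 2 appears in no bag, so the decomposition is invalid.

No — vertex 2 appears in no bag.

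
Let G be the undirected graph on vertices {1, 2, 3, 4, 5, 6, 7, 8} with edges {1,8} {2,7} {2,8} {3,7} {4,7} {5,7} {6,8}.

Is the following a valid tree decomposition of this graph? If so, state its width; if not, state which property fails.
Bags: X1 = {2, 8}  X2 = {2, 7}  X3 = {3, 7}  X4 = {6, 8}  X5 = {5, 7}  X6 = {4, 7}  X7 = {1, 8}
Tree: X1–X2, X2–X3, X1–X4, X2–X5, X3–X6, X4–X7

Yes; width 1.

Checking the three conditions: (i) the bags cover all of {1, 2, 3, 4, 5, 6, 7, 8}; (ii) for each edge, some bag contains both endpoints; (iii) the bags containing any fixed vertex form a subtree. All hold, so the decomposition is valid with width 2 − 1 = 1.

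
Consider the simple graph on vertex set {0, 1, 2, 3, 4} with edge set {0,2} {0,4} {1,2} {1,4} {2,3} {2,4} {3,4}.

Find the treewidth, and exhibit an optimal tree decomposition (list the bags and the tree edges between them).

The largest bag has 3 vertices, giving width 2; this decomposition certifies tw(G) ≤ 2. Conversely, {0, 2, 4} is a clique of size 3, and the vertices of any clique must share a bag in every tree decomposition; so some bag has ≥ 3 vertices and tw(G) ≥ 2. Combining the bounds, tw(G) = 2.

Treewidth 2.
Bags: B1 = {0, 2, 4}  B2 = {1, 2, 4}  B3 = {2, 3, 4}
Tree: B1–B2, B1–B3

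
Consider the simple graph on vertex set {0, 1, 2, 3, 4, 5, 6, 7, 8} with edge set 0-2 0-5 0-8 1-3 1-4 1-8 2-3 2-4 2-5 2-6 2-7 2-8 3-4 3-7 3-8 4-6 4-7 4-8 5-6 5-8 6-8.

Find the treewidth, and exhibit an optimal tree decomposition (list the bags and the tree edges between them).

Treewidth 3.
One such decomposition:
Bags: B1 = {1, 3, 4, 8}  B2 = {2, 3, 4, 8}  B3 = {2, 3, 4, 7}  B4 = {2, 4, 6, 8}  B5 = {2, 5, 6, 8}  B6 = {0, 2, 5, 8}
Tree: B1–B2, B2–B3, B2–B4, B4–B5, B5–B6

Every bag has size at most 4, so the width is 4 − 1 = 3 and tw(G) ≤ 3. For the lower bound, the 4 vertices {1, 3, 4, 8} are pairwise adjacent, and any tree decomposition puts a clique entirely inside one bag — forcing width ≥ 3. The upper and lower bounds meet at 3, so that is the treewidth.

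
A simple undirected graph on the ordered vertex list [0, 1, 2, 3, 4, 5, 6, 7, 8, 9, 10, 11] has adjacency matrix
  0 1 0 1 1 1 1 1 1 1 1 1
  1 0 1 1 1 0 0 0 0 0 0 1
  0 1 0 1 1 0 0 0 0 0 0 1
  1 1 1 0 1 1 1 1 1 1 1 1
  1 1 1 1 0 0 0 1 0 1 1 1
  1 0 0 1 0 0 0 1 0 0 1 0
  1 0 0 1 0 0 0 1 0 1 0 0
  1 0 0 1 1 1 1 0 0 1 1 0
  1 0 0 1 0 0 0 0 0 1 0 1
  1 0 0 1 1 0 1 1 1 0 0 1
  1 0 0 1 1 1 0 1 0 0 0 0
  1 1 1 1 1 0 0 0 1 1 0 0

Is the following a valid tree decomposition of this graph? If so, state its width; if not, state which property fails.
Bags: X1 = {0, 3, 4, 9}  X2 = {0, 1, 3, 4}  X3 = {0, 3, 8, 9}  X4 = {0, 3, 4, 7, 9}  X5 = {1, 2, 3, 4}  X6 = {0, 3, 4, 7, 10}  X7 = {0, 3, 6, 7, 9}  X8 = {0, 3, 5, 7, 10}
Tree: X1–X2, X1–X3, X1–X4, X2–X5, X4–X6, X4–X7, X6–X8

No — vertex 11 appears in no bag.

A tree decomposition must satisfy three properties: every vertex lies in some bag; for every edge, both endpoints lie together in some bag; and for every vertex, the bags containing it form a connected subtree. Here vertex 11 appears in no bag, so the decomposition is invalid.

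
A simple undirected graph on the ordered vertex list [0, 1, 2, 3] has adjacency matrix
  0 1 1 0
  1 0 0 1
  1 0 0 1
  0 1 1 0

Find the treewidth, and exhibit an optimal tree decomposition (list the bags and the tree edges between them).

Treewidth 2.
One such decomposition:
Bags: B1 = {0, 1, 2}  B2 = {1, 2, 3}
Tree: B1–B2

The largest bag has 3 vertices, giving width 2; this decomposition certifies tw(G) ≤ 2. Since 2–0–1–3–2 is a cycle in G, G is not acyclic. Forests are exactly the graphs of treewidth ≤ 1, so tw(G) ≥ 2. Therefore the treewidth is 2.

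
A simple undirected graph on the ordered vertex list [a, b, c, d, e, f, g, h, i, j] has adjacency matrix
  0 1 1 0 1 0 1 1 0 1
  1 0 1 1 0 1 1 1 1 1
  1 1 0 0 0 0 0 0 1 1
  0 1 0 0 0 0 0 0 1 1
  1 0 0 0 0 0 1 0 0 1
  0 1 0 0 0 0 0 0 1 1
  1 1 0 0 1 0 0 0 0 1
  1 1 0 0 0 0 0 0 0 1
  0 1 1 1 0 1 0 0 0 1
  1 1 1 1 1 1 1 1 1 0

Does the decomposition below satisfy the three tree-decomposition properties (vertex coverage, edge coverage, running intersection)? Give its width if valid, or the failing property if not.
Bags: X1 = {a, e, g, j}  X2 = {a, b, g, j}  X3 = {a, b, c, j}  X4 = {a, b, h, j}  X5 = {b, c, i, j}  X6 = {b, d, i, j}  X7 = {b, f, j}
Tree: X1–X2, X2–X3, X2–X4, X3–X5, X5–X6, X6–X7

A tree decomposition must satisfy three properties: every vertex lies in some bag; for every edge, both endpoints lie together in some bag; and for every vertex, the bags containing it form a connected subtree. Here edge (i,f) lies in no bag, so the decomposition is invalid.

No — edge (i,f) lies in no bag.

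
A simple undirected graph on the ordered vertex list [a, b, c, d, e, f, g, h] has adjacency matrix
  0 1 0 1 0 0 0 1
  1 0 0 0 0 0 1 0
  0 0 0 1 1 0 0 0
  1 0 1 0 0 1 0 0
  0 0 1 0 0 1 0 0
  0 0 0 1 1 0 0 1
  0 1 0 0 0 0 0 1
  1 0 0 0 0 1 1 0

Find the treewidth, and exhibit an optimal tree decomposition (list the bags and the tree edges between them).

Each bag holds 3 vertices, so the decomposition has width 2, which upper-bounds the treewidth. For the lower bound, G contains the cycle e–c–d–f–e, so G is not a forest; only forests have treewidth ≤ 1, hence tw(G) ≥ 2. Hence tw(G) = 2 exactly.

Treewidth 2.
Bags: B1 = {c, e, f}  B2 = {c, d, f}  B3 = {d, f, h}  B4 = {a, d, h}  B5 = {a, g, h}  B6 = {a, b, g}
Tree: B1–B2, B2–B3, B3–B4, B4–B5, B5–B6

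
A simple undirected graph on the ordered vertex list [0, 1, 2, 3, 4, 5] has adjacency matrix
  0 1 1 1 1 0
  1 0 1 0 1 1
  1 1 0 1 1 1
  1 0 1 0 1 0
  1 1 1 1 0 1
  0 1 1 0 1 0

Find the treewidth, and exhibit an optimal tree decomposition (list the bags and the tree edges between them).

Treewidth 3.
Bags: B1 = {0, 2, 3, 4}  B2 = {0, 1, 2, 4}  B3 = {1, 2, 4, 5}
Tree: B1–B2, B2–B3

Every bag has size at most 4, so the width is 4 − 1 = 3 and tw(G) ≤ 3. For the lower bound, the 4 vertices {0, 1, 2, 4} are pairwise adjacent, and any tree decomposition puts a clique entirely inside one bag — forcing width ≥ 3. The upper and lower bounds meet at 3, so that is the treewidth.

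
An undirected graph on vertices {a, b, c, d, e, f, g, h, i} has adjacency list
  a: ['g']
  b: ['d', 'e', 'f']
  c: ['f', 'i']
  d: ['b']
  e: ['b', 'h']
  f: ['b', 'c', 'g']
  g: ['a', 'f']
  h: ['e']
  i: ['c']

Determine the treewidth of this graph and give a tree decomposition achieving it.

Every bag has size at most 2, so the width is 2 − 1 = 1 and tw(G) ≤ 1. Any graph with an edge has treewidth ≥ 1, and G has the edge e–h. Combining the bounds, tw(G) = 1.

Treewidth 1.
One such decomposition:
Bags: B1 = {e, h}  B2 = {b, e}  B3 = {b, f}  B4 = {f, g}  B5 = {c, f}  B6 = {c, i}  B7 = {b, d}  B8 = {a, g}
Tree: B1–B2, B2–B3, B3–B4, B3–B5, B5–B6, B3–B7, B4–B8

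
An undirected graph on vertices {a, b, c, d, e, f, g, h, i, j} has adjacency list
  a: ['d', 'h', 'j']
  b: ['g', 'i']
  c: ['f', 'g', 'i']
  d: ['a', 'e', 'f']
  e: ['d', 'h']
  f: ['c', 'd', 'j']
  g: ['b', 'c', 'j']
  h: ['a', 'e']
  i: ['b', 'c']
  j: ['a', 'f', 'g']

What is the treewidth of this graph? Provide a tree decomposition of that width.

Treewidth 2.
One such decomposition:
Bags: B1 = {a, e, h}  B2 = {a, d, e}  B3 = {a, d, j}  B4 = {d, f, j}  B5 = {f, g, j}  B6 = {c, f, g}  B7 = {b, c, g}  B8 = {b, c, i}
Tree: B1–B2, B2–B3, B3–B4, B4–B5, B5–B6, B6–B7, B7–B8

The largest bag has 3 vertices, giving width 2; this decomposition certifies tw(G) ≤ 2. Since h–e–d–a–h is a cycle in G, G is not acyclic. Forests are exactly the graphs of treewidth ≤ 1, so tw(G) ≥ 2. The upper and lower bounds meet at 2, so that is the treewidth.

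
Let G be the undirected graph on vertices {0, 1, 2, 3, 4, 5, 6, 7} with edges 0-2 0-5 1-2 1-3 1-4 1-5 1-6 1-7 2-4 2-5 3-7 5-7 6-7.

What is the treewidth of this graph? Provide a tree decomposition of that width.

Treewidth 2.
Bags: B1 = {1, 5, 7}  B2 = {1, 3, 7}  B3 = {1, 2, 5}  B4 = {1, 2, 4}  B5 = {1, 6, 7}  B6 = {0, 2, 5}
Tree: B1–B2, B1–B3, B3–B4, B1–B5, B3–B6

Each bag holds 3 vertices, so the decomposition has width 2, which upper-bounds the treewidth. For the lower bound, the 3 vertices {0, 2, 5} are pairwise adjacent, and any tree decomposition puts a clique entirely inside one bag — forcing width ≥ 2. The upper and lower bounds meet at 2, so that is the treewidth.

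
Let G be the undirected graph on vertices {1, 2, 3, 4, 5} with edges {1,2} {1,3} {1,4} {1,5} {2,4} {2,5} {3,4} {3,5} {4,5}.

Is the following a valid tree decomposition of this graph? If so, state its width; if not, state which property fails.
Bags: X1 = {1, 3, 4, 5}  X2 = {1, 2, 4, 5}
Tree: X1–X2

Checking the three conditions: (i) the bags cover all of {1, 2, 3, 4, 5}; (ii) for each edge, some bag contains both endpoints; (iii) the bags containing any fixed vertex form a subtree. All hold, so the decomposition is valid with width 4 − 1 = 3.

Yes; width 3.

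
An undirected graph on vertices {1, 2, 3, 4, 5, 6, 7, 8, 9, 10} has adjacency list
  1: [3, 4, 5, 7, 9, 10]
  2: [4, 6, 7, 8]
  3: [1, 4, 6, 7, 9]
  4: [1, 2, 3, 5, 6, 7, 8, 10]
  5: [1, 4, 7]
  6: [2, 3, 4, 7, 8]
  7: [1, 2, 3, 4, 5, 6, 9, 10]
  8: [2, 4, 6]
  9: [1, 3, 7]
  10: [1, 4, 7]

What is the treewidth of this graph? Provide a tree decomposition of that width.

Treewidth 3.
Bags: B1 = {3, 4, 6, 7}  B2 = {1, 3, 4, 7}  B3 = {1, 4, 7, 10}  B4 = {2, 4, 6, 7}  B5 = {1, 4, 5, 7}  B6 = {1, 3, 7, 9}  B7 = {2, 4, 6, 8}
Tree: B1–B2, B2–B3, B1–B4, B3–B5, B2–B6, B4–B7

The largest bag has 4 vertices, giving width 3; this decomposition certifies tw(G) ≤ 3. For the lower bound, the 4 vertices {1, 3, 7, 9} are pairwise adjacent, and any tree decomposition puts a clique entirely inside one bag — forcing width ≥ 3. The upper and lower bounds meet at 3, so that is the treewidth.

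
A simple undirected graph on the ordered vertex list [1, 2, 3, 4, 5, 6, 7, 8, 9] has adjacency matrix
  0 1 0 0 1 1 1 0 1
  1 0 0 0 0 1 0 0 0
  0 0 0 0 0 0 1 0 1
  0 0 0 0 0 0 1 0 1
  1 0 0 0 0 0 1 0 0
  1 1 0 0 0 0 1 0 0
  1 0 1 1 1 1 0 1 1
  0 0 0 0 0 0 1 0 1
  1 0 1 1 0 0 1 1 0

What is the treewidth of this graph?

2

A width-2 tree decomposition is:
Bags: B1 = {4, 7, 9}  B2 = {1, 7, 9}  B3 = {7, 8, 9}  B4 = {1, 5, 7}  B5 = {3, 7, 9}  B6 = {1, 6, 7}  B7 = {1, 2, 6}
Tree: B1–B2, B1–B3, B2–B4, B3–B5, B4–B6, B6–B7
Every bag has size at most 3, so the width is 3 − 1 = 2 and tw(G) ≤ 2. On the other hand G contains the 3-clique {1, 2, 6}. A clique must lie in a single bag of any decomposition, so no decomposition can have width below 2. Hence tw(G) = 2 exactly.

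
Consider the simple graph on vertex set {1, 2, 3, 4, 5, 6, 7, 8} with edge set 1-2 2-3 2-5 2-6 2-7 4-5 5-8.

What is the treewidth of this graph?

1

A width-1 tree decomposition is:
Bags: B1 = {2, 7}  B2 = {2, 6}  B3 = {2, 5}  B4 = {1, 2}  B5 = {5, 8}  B6 = {4, 5}  B7 = {2, 3}
Tree: B1–B2, B1–B3, B2–B4, B3–B5, B3–B6, B3–B7
Every bag has size at most 2, so the width is 2 − 1 = 1 and tw(G) ≤ 1. Any graph with an edge has treewidth ≥ 1, and G has the edge 7–2. Therefore the treewidth is 1.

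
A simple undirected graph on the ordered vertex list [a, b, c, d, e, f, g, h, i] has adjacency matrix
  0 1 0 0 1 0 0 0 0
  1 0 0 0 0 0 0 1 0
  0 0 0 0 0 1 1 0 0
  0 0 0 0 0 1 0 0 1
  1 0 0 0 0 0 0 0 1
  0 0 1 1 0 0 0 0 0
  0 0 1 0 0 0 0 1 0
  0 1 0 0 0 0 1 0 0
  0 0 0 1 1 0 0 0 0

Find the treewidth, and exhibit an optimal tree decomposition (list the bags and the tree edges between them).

Treewidth 2.
One optimal decomposition is:
Bags: B1 = {b, g, h}  B2 = {a, b, g}  B3 = {a, e, g}  B4 = {e, g, i}  B5 = {d, g, i}  B6 = {d, f, g}  B7 = {c, f, g}
Tree: B1–B2, B2–B3, B3–B4, B4–B5, B5–B6, B6–B7

Each bag holds 3 vertices, so the decomposition has width 2, which upper-bounds the treewidth. Since g–h–b–a–e–i–d–f–c–g is a cycle in G, G is not acyclic. Forests are exactly the graphs of treewidth ≤ 1, so tw(G) ≥ 2. The upper and lower bounds meet at 2, so that is the treewidth.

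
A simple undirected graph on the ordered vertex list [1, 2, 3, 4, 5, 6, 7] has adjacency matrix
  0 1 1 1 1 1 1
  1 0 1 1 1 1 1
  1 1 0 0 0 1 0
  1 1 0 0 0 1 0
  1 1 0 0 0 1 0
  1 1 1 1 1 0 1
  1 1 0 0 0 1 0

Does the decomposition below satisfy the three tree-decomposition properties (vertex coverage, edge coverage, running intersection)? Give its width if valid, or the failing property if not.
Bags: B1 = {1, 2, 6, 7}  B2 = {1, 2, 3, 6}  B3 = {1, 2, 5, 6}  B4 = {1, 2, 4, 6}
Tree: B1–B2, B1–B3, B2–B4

Every vertex of G appears in some bag (union = {1, 2, 3, 4, 5, 6, 7}); every edge is covered by a bag; and for each vertex v the set of bags containing v is connected in the bag tree. The decomposition is therefore valid. The largest bag has 4 vertices, so the width is 3.

Yes; width 3.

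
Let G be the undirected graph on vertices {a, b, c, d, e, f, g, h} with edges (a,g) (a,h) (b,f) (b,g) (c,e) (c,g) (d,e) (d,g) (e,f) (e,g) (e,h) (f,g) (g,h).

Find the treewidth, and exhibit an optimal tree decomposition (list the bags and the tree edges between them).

Each bag holds 3 vertices, so the decomposition has width 2, which upper-bounds the treewidth. For the lower bound, the 3 vertices {d, e, g} are pairwise adjacent, and any tree decomposition puts a clique entirely inside one bag — forcing width ≥ 2. Combining the bounds, tw(G) = 2.

Treewidth 2.
Bags: B1 = {a, g, h}  B2 = {e, g, h}  B3 = {c, e, g}  B4 = {e, f, g}  B5 = {d, e, g}  B6 = {b, f, g}
Tree: B1–B2, B2–B3, B2–B4, B2–B5, B4–B6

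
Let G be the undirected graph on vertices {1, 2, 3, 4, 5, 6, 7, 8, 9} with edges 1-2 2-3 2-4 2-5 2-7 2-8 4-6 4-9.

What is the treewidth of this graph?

A width-1 tree decomposition is:
Bags: B1 = {4, 6}  B2 = {2, 4}  B3 = {4, 9}  B4 = {2, 8}  B5 = {2, 5}  B6 = {1, 2}  B7 = {2, 7}  B8 = {2, 3}
Tree: B1–B2, B1–B3, B2–B4, B4–B5, B5–B6, B6–B7, B2–B8
The largest bag has 2 vertices, giving width 1; this decomposition certifies tw(G) ≤ 1. Any graph with an edge has treewidth ≥ 1, and G has the edge 4–6. The upper and lower bounds meet at 1, so that is the treewidth.

1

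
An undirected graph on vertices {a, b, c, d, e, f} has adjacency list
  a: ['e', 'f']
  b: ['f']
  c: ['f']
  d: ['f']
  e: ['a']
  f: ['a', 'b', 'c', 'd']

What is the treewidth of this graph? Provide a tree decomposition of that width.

The largest bag has 2 vertices, giving width 1; this decomposition certifies tw(G) ≤ 1. Since G has at least one edge (e.g. b–f), it is not an edgeless graph, so tw(G) ≥ 1. Hence tw(G) = 1 exactly.

Treewidth 1.
One optimal decomposition is:
Bags: B1 = {b, f}  B2 = {d, f}  B3 = {a, f}  B4 = {c, f}  B5 = {a, e}
Tree: B1–B2, B1–B3, B1–B4, B3–B5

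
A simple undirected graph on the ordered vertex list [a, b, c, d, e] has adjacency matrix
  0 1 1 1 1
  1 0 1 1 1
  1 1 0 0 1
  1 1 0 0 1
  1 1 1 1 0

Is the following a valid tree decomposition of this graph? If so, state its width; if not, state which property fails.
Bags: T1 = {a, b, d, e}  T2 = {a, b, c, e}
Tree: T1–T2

Checking the three conditions: (i) the bags cover all of {a, b, c, d, e}; (ii) for each edge, some bag contains both endpoints; (iii) the bags containing any fixed vertex form a subtree. All hold, so the decomposition is valid with width 4 − 1 = 3.

Yes; width 3.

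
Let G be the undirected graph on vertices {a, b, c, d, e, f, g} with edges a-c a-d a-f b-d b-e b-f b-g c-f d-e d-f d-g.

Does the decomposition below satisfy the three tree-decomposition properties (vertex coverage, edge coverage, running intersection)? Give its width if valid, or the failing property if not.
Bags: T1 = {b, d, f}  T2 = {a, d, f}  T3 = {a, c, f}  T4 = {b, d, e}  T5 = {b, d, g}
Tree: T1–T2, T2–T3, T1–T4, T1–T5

Vertex coverage: the bags together contain {a, b, c, d, e, f, g}, the full vertex set. Edge coverage: each edge of G has both endpoints in at least one bag. Running intersection: for every vertex, the bags containing it form a connected subtree. All three properties hold, so this is a valid tree decomposition of width max|bag| − 1 = 2, and hence tw(G) ≤ 2.

Yes; width 2.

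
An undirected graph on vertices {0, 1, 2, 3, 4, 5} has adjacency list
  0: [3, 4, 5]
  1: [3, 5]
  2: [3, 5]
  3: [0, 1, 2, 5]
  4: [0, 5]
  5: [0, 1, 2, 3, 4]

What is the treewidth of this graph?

2

A width-2 tree decomposition is:
Bags: B1 = {0, 4, 5}  B2 = {0, 3, 5}  B3 = {1, 3, 5}  B4 = {2, 3, 5}
Tree: B1–B2, B2–B3, B3–B4
Every bag has size at most 3, so the width is 3 − 1 = 2 and tw(G) ≤ 2. For the lower bound, the 3 vertices {0, 3, 5} are pairwise adjacent, and any tree decomposition puts a clique entirely inside one bag — forcing width ≥ 2. The upper and lower bounds meet at 2, so that is the treewidth.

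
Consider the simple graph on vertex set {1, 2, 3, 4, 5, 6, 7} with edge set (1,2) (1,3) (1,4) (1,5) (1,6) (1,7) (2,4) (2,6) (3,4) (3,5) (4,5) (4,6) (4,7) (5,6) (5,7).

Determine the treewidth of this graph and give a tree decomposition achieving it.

Every bag has size at most 4, so the width is 4 − 1 = 3 and tw(G) ≤ 3. On the other hand G contains the 4-clique {1, 2, 4, 6}. A clique must lie in a single bag of any decomposition, so no decomposition can have width below 3. Therefore the treewidth is 3.

Treewidth 3.
One optimal decomposition is:
Bags: B1 = {1, 2, 4, 6}  B2 = {1, 4, 5, 6}  B3 = {1, 3, 4, 5}  B4 = {1, 4, 5, 7}
Tree: B1–B2, B2–B3, B3–B4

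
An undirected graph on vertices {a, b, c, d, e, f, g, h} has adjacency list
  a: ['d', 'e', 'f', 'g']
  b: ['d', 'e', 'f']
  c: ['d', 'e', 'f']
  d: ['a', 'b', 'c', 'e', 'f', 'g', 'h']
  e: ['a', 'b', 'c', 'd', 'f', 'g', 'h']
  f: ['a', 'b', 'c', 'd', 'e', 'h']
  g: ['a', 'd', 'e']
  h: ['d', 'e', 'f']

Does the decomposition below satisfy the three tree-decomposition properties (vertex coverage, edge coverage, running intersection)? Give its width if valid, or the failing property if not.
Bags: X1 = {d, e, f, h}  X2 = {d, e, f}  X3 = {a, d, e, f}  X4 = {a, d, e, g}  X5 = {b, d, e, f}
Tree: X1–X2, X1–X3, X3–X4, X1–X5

No — vertex c appears in no bag.

A tree decomposition must satisfy three properties: every vertex lies in some bag; for every edge, both endpoints lie together in some bag; and for every vertex, the bags containing it form a connected subtree. Here vertex c appears in no bag, so the decomposition is invalid.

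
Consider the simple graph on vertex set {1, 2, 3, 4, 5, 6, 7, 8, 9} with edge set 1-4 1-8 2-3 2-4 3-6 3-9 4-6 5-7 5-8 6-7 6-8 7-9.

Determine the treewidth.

3

A width-3 tree decomposition is:
Bags: B1 = {2, 3, 7, 9}  B2 = {2, 3, 6, 7}  B3 = {2, 4, 6, 7}  B4 = {4, 5, 6, 7}  B5 = {4, 5, 6, 8}  B6 = {1, 4, 5, 8}
Tree: B1–B2, B2–B3, B3–B4, B4–B5, B5–B6
Every bag has size at most 4, so the width is 4 − 1 = 3 and tw(G) ≤ 3. For the lower bound: the 4 vertex sets {2,3,9}, {7}, {6}, {1,4,5,8} are disjoint, each induces a connected subgraph, and every pair is joined by at least one edge of G. Contracting each set to a single vertex therefore yields K_{4} as a minor, and since treewidth is minor-monotone, tw(G) ≥ tw(K_{4}) = 3. The upper and lower bounds meet at 3, so that is the treewidth.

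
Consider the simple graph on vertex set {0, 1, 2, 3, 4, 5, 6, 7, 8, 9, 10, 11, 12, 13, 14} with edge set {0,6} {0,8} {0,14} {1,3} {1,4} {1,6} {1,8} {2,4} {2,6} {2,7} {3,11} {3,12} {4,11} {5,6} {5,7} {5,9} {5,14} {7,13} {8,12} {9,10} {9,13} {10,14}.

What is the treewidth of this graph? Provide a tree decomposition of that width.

The largest bag has 4 vertices, giving width 3; this decomposition certifies tw(G) ≤ 3. For the lower bound: the 4 vertex sets {9,10,13}, {7}, {5}, {0,2,6,14} are disjoint, each induces a connected subgraph, and every pair is joined by at least one edge of G. Contracting each set to a single vertex therefore yields K_{4} as a minor, and since treewidth is minor-monotone, tw(G) ≥ tw(K_{4}) = 3. Combining the bounds, tw(G) = 3.

Treewidth 3.
One optimal decomposition is:
Bags: B1 = {7, 9, 10, 13}  B2 = {5, 7, 9, 10}  B3 = {5, 7, 10, 14}  B4 = {2, 5, 7, 14}  B5 = {2, 5, 6, 14}  B6 = {0, 2, 6, 14}  B7 = {0, 2, 4, 6}  B8 = {0, 1, 4, 6}  B9 = {0, 1, 4, 8}  B10 = {1, 4, 8, 11}  B11 = {1, 3, 8, 11}  B12 = {3, 8, 11, 12}
Tree: B1–B2, B2–B3, B3–B4, B4–B5, B5–B6, B6–B7, B7–B8, B8–B9, B9–B10, B10–B11, B11–B12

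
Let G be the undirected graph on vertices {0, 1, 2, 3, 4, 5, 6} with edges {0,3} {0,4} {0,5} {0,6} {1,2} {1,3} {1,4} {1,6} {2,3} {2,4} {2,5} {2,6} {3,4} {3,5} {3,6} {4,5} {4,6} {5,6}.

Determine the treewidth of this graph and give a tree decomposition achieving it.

The largest bag has 5 vertices, giving width 4; this decomposition certifies tw(G) ≤ 4. Conversely, {0, 3, 4, 5, 6} is a clique of size 5, and the vertices of any clique must share a bag in every tree decomposition; so some bag has ≥ 5 vertices and tw(G) ≥ 4. Combining the bounds, tw(G) = 4.

Treewidth 4.
One such decomposition:
Bags: B1 = {2, 3, 4, 5, 6}  B2 = {0, 3, 4, 5, 6}  B3 = {1, 2, 3, 4, 6}
Tree: B1–B2, B1–B3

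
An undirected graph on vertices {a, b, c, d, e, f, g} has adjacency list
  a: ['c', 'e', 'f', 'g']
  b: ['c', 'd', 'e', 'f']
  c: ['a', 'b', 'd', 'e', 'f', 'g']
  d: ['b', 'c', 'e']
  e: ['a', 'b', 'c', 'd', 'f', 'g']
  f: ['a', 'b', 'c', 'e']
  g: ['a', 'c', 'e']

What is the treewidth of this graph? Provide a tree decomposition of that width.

Treewidth 3.
One optimal decomposition is:
Bags: B1 = {b, c, d, e}  B2 = {b, c, e, f}  B3 = {a, c, e, f}  B4 = {a, c, e, g}
Tree: B1–B2, B2–B3, B3–B4

Each bag holds 4 vertices, so the decomposition has width 3, which upper-bounds the treewidth. Conversely, {b, c, d, e} is a clique of size 4, and the vertices of any clique must share a bag in every tree decomposition; so some bag has ≥ 4 vertices and tw(G) ≥ 3. Hence tw(G) = 3 exactly.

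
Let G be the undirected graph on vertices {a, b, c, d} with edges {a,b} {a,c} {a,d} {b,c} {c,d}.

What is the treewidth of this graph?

2

A width-2 tree decomposition is:
Bags: B1 = {a, b, c}  B2 = {a, c, d}
Tree: B1–B2
Each bag holds 3 vertices, so the decomposition has width 2, which upper-bounds the treewidth. For the lower bound, the 3 vertices {a, c, d} are pairwise adjacent, and any tree decomposition puts a clique entirely inside one bag — forcing width ≥ 2. The upper and lower bounds meet at 2, so that is the treewidth.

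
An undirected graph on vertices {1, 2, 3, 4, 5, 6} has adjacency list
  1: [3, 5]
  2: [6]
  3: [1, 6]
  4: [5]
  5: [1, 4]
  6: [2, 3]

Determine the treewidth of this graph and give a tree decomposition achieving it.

Treewidth 1.
One such decomposition:
Bags: B1 = {4, 5}  B2 = {1, 5}  B3 = {1, 3}  B4 = {3, 6}  B5 = {2, 6}
Tree: B1–B2, B2–B3, B3–B4, B4–B5

The largest bag has 2 vertices, giving width 1; this decomposition certifies tw(G) ≤ 1. Any graph with an edge has treewidth ≥ 1, and G has the edge 4–5. Hence tw(G) = 1 exactly.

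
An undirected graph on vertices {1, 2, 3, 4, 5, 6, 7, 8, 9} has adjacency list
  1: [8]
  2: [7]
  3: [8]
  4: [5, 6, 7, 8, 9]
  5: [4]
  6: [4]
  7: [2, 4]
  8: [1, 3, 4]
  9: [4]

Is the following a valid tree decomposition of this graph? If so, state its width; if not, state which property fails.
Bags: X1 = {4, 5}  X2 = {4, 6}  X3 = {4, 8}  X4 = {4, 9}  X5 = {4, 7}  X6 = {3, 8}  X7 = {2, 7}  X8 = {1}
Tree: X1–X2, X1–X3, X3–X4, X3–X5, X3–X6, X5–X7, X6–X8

No — edge (8,1) lies in no bag.

A tree decomposition must satisfy three properties: every vertex lies in some bag; for every edge, both endpoints lie together in some bag; and for every vertex, the bags containing it form a connected subtree. Here edge (8,1) lies in no bag, so the decomposition is invalid.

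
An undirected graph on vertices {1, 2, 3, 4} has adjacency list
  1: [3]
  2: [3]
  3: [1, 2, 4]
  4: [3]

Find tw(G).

A width-1 tree decomposition is:
Bags: B1 = {1, 3}  B2 = {2, 3}  B3 = {3, 4}
Tree: B1–B2, B1–B3
Each bag holds 2 vertices, so the decomposition has width 1, which upper-bounds the treewidth. Since G has at least one edge (e.g. 1–3), it is not an edgeless graph, so tw(G) ≥ 1. The upper and lower bounds meet at 1, so that is the treewidth.

1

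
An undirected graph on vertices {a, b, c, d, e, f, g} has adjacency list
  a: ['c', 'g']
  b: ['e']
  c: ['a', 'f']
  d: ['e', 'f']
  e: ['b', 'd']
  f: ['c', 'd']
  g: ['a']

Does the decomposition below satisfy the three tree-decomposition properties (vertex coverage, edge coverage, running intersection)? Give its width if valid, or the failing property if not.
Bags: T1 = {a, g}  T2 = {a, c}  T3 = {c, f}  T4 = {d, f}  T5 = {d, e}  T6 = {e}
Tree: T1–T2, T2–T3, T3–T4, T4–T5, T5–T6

No — vertex b appears in no bag.

A tree decomposition must satisfy three properties: every vertex lies in some bag; for every edge, both endpoints lie together in some bag; and for every vertex, the bags containing it form a connected subtree. Here vertex b appears in no bag, so the decomposition is invalid.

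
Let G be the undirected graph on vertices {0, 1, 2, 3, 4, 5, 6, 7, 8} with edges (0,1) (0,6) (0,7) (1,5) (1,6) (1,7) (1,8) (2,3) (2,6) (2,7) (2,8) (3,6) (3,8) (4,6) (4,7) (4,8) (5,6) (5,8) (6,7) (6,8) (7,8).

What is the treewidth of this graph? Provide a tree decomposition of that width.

Each bag holds 4 vertices, so the decomposition has width 3, which upper-bounds the treewidth. For the lower bound, the 4 vertices {0, 1, 6, 7} are pairwise adjacent, and any tree decomposition puts a clique entirely inside one bag — forcing width ≥ 3. Therefore the treewidth is 3.

Treewidth 3.
One such decomposition:
Bags: B1 = {1, 6, 7, 8}  B2 = {2, 6, 7, 8}  B3 = {2, 3, 6, 8}  B4 = {0, 1, 6, 7}  B5 = {1, 5, 6, 8}  B6 = {4, 6, 7, 8}
Tree: B1–B2, B2–B3, B1–B4, B1–B5, B2–B6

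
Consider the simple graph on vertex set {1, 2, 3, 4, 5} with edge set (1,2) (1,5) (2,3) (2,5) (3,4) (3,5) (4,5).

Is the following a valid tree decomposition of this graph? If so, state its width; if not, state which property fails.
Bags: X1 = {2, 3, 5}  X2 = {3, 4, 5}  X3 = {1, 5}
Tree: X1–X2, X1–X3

No — edge (2,1) lies in no bag.

A tree decomposition must satisfy three properties: every vertex lies in some bag; for every edge, both endpoints lie together in some bag; and for every vertex, the bags containing it form a connected subtree. Here edge (2,1) lies in no bag, so the decomposition is invalid.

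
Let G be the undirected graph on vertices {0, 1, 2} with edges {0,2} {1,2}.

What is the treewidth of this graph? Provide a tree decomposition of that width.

Every bag has size at most 2, so the width is 2 − 1 = 1 and tw(G) ≤ 1. G has an edge, so its treewidth is at least 1. The upper and lower bounds meet at 1, so that is the treewidth.

Treewidth 1.
One optimal decomposition is:
Bags: B1 = {1, 2}  B2 = {0, 2}
Tree: B1–B2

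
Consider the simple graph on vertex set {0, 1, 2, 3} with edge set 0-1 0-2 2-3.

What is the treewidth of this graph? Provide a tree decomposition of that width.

Each bag holds 2 vertices, so the decomposition has width 1, which upper-bounds the treewidth. Any graph with an edge has treewidth ≥ 1, and G has the edge 3–2. Hence tw(G) = 1 exactly.

Treewidth 1.
One such decomposition:
Bags: B1 = {2, 3}  B2 = {0, 2}  B3 = {0, 1}
Tree: B1–B2, B2–B3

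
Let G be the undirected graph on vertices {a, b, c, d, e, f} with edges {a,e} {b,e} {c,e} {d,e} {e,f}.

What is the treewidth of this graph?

A width-1 tree decomposition is:
Bags: B1 = {c, e}  B2 = {e, f}  B3 = {b, e}  B4 = {a, e}  B5 = {d, e}
Tree: B1–B2, B1–B3, B1–B4, B3–B5
The largest bag has 2 vertices, giving width 1; this decomposition certifies tw(G) ≤ 1. G has an edge, so its treewidth is at least 1. The upper and lower bounds meet at 1, so that is the treewidth.

1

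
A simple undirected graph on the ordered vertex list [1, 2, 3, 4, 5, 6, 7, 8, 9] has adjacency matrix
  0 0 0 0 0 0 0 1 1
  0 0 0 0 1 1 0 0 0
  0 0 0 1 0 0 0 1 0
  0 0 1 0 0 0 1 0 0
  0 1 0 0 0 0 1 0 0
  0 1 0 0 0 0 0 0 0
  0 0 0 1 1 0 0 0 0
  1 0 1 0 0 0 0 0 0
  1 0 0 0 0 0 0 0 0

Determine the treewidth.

A width-1 tree decomposition is:
Bags: B1 = {2, 6}  B2 = {2, 5}  B3 = {5, 7}  B4 = {4, 7}  B5 = {3, 4}  B6 = {3, 8}  B7 = {1, 8}  B8 = {1, 9}
Tree: B1–B2, B2–B3, B3–B4, B4–B5, B5–B6, B6–B7, B7–B8
Every bag has size at most 2, so the width is 2 − 1 = 1 and tw(G) ≤ 1. G has an edge, so its treewidth is at least 1. Therefore the treewidth is 1.

1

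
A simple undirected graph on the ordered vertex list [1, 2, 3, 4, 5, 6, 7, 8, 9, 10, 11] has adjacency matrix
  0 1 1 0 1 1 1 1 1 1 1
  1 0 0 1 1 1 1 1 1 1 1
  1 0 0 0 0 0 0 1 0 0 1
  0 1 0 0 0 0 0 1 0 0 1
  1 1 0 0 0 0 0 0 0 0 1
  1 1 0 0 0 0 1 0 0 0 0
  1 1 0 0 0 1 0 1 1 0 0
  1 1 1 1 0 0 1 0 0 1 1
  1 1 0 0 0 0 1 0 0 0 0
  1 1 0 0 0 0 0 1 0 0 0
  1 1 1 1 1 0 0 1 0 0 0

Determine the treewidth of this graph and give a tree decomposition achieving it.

Each bag holds 4 vertices, so the decomposition has width 3, which upper-bounds the treewidth. Conversely, {1, 2, 8, 10} is a clique of size 4, and the vertices of any clique must share a bag in every tree decomposition; so some bag has ≥ 4 vertices and tw(G) ≥ 3. Combining the bounds, tw(G) = 3.

Treewidth 3.
One such decomposition:
Bags: B1 = {1, 2, 8, 11}  B2 = {1, 2, 7, 8}  B3 = {1, 2, 7, 9}  B4 = {1, 2, 5, 11}  B5 = {1, 3, 8, 11}  B6 = {2, 4, 8, 11}  B7 = {1, 2, 6, 7}  B8 = {1, 2, 8, 10}
Tree: B1–B2, B2–B3, B1–B4, B1–B5, B1–B6, B3–B7, B2–B8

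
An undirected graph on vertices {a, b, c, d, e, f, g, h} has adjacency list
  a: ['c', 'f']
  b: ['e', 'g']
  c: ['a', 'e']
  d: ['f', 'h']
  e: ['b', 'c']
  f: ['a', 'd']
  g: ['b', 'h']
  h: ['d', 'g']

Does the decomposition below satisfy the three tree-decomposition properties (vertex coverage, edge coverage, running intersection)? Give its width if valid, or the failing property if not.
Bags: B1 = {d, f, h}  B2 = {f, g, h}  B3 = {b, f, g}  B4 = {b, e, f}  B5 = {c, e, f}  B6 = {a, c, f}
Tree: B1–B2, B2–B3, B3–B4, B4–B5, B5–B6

Every vertex of G appears in some bag (union = {a, b, c, d, e, f, g, h}); every edge is covered by a bag; and for each vertex v the set of bags containing v is connected in the bag tree. The decomposition is therefore valid. The largest bag has 3 vertices, so the width is 2.

Yes; width 2.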